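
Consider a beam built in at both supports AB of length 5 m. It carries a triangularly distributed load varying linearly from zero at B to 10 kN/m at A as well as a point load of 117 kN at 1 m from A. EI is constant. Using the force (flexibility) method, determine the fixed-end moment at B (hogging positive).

Release both end moments; the primary structure is a simply-supported span AB with redundants M_A and M_B.
Simple-span end rotations at A and B under the given loads:
  at A: triangular load, peak 10: w₀L³/(45EI) = 27.78/EI
  at B: triangular load, peak 10: 7w₀L³/(360EI) = 24.31/EI
  at A: point load 117 at a = 1: Pab(L + b)/(6LEI) = 140.4/EI
  at B: point load 117 at a = 1: Pab(L + a)/(6LEI) = 93.6/EI
  θ_A0 = 168.2/EI,  θ_B0 = 117.9/EI
Flexibility coefficients: a unit moment at one end gives L/(3EI) there and L/(6EI) at the far end, so f₁₁ = f₂₂ = 1.667/EI and f₁₂ = f₂₁ = 0.8333/EI.
Compatibility — zero rotation at each built-in end:
  1.667 M_A + 0.8333 M_B = 168.2
  0.8333 M_A + 1.667 M_B = 117.9
Solving the pair gives M_A = 87.38 kN·m and M_B = 27.05 kN·m (hogging).

M_B = 27.05 kN·m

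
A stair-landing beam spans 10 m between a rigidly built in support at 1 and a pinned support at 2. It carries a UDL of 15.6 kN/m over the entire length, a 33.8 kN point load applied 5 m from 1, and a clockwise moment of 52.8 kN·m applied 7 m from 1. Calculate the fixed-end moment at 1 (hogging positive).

M_1 = 239.1 kN·m

Choose R_2 as the redundant. The primary structure is the cantilever fixed at 1.
Deflection at 2 on the released cantilever, summing each load's contribution:
  UDL 15.6: wL⁴/(8EI) = 19500/EI
  point load 33.8 at a = 5: Pa²(3L − a)/(6EI) = 3521/EI
  clockwise couple 52.8 at a = 7: M₀a(2L − a)/(2EI) = 2402/EI
  δ_0 = 25423/EI
Flexibility coefficient — unit upward force at 2: δ_{22} = L³/(3EI) = 333.3/EI.
Compatibility at 2: δ_0 − R_2·δ_{22} = 0, so R_2 = 25423/333.3 = 76.27 kN.
Moment equilibrium about 1: M_1 = Σ(load moments about 1) − R_2·L = 1002 − 76.27×10 = 239.1 kN·m.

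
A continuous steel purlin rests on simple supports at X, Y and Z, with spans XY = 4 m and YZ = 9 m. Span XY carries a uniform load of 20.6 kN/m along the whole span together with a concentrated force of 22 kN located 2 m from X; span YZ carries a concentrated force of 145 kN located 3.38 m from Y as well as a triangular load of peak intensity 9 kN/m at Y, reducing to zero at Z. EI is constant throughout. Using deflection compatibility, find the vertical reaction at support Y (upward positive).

R_Y = 250.4 kN

Insert a hinge at Y; M_Y is the redundant, and each span becomes simply supported.
End slopes at the hinge Y, treating each span as simply supported:
  span XY: UDL 20.6: wL³/(24EI) = 54.93/EI
  span XY: point load 22 at a = 2: Pab(L + a)/(6LEI) = 22/EI
  span YZ: point load 145 at a = 3.38: Pab(L + b)/(6LEI) = 745.7/EI
  span YZ: triangular load, peak 9: w₀L³/(45EI) = 145.8/EI
  relative rotation θ_0 = (76.93 + 891.5)/EI = 968.5/EI
A unit hogging moment at Y produces rotation L₁/(3EI) + L₂/(3EI) = 4.333/EI.
Compatibility: M_Y·(L₁+L₂)/(3EI) = θ_0, giving M_Y = 223.5 kN·m (hogging).
Span XY, ΣM about X with M_Y applied at Y: R_Y^{XY}·4 = 208.8 + 223.5, so R_Y^{XY} = 108.1 kN and R_X = 104.4 − 108.1 = -3.672 kN.
Span YZ, ΣM about Z: R_Y^{YZ}·9 = 1058 + 223.5, so R_Y^{YZ} = 142.4 kN and R_Z = 185.5 − 142.4 = 43.12 kN.
R_Y = 108.1 + 142.4 = 250.4 kN.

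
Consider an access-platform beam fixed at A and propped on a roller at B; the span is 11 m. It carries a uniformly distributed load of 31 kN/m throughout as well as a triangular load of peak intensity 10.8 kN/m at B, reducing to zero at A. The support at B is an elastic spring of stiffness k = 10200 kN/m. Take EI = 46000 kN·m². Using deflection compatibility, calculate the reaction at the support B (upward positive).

R_B = 158.9 kN

Remove the prop at B; the released (primary) structure is a cantilever built in at A.
Deflection at B on the released cantilever, summing each load's contribution:
  UDL 31: wL⁴/(8EI) = 56734/EI
  triangular load, peak 10.8 at the free end: 11w₀L⁴/(120EI) = 14495/EI
  δ_0 = 71228/EI
Tip deflection under a unit load at B: L³/(3EI) = 443.7/EI.
With EI = 46000 kN·m²: δ_0 = 1.5484 m and δ_{BB} = 0.009645 m/kN.
Compatibility — the spring shortens by R_B/k under the reaction it provides: δ_0 − R_B·δ_{BB} = R_B/k. With 1/k = 0.000098 m/kN, R_B = δ_0 / (δ_{BB} + 1/k) = 1.5484 / (0.009645 + 0.000098) = 158.9 kN.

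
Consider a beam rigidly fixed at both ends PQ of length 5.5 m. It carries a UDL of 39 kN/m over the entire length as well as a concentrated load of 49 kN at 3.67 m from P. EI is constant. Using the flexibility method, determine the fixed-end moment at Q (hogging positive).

M_Q = 138.2 kN·m

Take the two fixed-end moments M_P, M_Q as redundants; the released structure is the simple span PQ.
Simple-span end rotations at P and Q under the given loads:
  at P: UDL 39: wL³/(24EI) = 270.4/EI
  at Q: UDL 39: wL³/(24EI) = 270.4/EI
  at P: point load 49 at a = 3.67: Pab(L + b)/(6LEI) = 73.1/EI
  at Q: point load 49 at a = 3.67: Pab(L + a)/(6LEI) = 91.45/EI
  θ_P0 = 343.5/EI,  θ_Q0 = 361.8/EI
Flexibility coefficients: a unit moment at one end gives L/(3EI) there and L/(6EI) at the far end, so f₁₁ = f₂₂ = 1.833/EI and f₁₂ = f₂₁ = 0.9167/EI.
Compatibility — zero rotation at each built-in end:
  1.833 M_P + 0.9167 M_Q = 343.5
  0.9167 M_P + 1.833 M_Q = 361.8
Solving the pair gives M_P = 118.2 kN·m and M_Q = 138.2 kN·m (hogging).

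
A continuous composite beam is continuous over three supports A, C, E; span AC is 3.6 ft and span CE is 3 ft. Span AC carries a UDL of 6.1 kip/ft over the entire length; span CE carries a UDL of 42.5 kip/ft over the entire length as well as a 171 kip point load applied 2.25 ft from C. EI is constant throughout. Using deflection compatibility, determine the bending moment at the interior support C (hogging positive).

Release continuity at C by inserting a hinge; the redundant is the internal moment M_C. The primary structure is two simply-supported spans AC and CE.
Rotations at C on the released spans (each span's end-slope, ×1/EI):
  span AC: UDL 6.1: wL³/(24EI) = 11.86/EI
  span CE: UDL 42.5: wL³/(24EI) = 47.81/EI
  span CE: point load 171 at a = 2.25: Pab(L + b)/(6LEI) = 60.12/EI
  relative rotation θ_0 = (11.86 + 107.9)/EI = 119.8/EI
A unit hogging moment at C produces rotation L₁/(3EI) + L₂/(3EI) = 2.2/EI.
Compatibility: M_C·(L₁+L₂)/(3EI) = θ_0, giving M_C = 54.45 kip·ft (hogging).

M_C = 54.45 kip·ft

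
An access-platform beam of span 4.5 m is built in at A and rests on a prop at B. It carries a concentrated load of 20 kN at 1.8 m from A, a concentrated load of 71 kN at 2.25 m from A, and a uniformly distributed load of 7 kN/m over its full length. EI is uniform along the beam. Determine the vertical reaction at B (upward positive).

R_B = 38.16 kN

Remove the prop at B; the released (primary) structure is a cantilever built in at A.
Deflection at B on the released cantilever, summing each load's contribution:
  point load 20 at a = 1.8: Pa²(3L − a)/(6EI) = 126.4/EI
  point load 71 at a = 2.25: Pa²(3L − a)/(6EI) = 673.9/EI
  UDL 7: wL⁴/(8EI) = 358.8/EI
  δ_0 = 1159/EI
Tip deflection under a unit load at B: L³/(3EI) = 30.38/EI.
The prop prevents deflection at B: R_B = δ_0/δ_{BB} = 1159/30.38 = 38.16 kN.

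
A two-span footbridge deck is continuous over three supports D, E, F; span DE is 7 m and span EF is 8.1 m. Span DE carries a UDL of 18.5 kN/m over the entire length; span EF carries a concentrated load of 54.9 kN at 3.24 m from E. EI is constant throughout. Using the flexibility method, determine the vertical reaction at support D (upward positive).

Release continuity at E by inserting a hinge; the redundant is the internal moment M_E. The primary structure is two simply-supported spans DE and EF.
Discontinuity in slope at E on the released structure — sum the simple-span end rotations:
  span DE: UDL 18.5: wL³/(24EI) = 264.4/EI
  span EF: point load 54.9 at a = 3.24: Pab(L + b)/(6LEI) = 230.5/EI
  relative rotation θ_0 = (264.4 + 230.5)/EI = 494.9/EI
A unit hogging moment at E produces rotation L₁/(3EI) + L₂/(3EI) = 5.033/EI.
Slope continuity at E: θ_0 = M_E·5.033/EI, so M_E = 494.9/5.033 = 98.33 kN·m (hogging).
Span DE, ΣM about D with M_E applied at E: R_E^{DE}·7 = 453.2 + 98.33, so R_E^{DE} = 78.8 kN and R_D = 129.5 − 78.8 = 50.7 kN.

R_D = 50.7 kN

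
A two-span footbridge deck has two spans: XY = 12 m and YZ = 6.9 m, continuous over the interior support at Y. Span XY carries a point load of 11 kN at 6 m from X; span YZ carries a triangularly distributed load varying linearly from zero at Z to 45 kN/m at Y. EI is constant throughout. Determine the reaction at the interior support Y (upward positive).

Release continuity at Y by inserting a hinge; the redundant is the internal moment M_Y. The primary structure is two simply-supported spans XY and YZ.
End slopes at the hinge Y, treating each span as simply supported:
  span XY: point load 11 at a = 6: Pab(L + a)/(6LEI) = 99/EI
  span YZ: triangular load, peak 45: w₀L³/(45EI) = 328.5/EI
  relative rotation θ_0 = (99 + 328.5)/EI = 427.5/EI
A unit hogging moment at Y produces rotation L₁/(3EI) + L₂/(3EI) = 6.3/EI.
Slope continuity at Y: θ_0 = M_Y·6.3/EI, so M_Y = 427.5/6.3 = 67.86 kN·m (hogging).
Span XY, ΣM about X with M_Y applied at Y: R_Y^{XY}·12 = 66 + 67.86, so R_Y^{XY} = 11.15 kN and R_X = 11 − 11.15 = -0.1549 kN.
Span YZ, ΣM about Z: R_Y^{YZ}·6.9 = 714.1 + 67.86, so R_Y^{YZ} = 113.3 kN and R_Z = 155.2 − 113.3 = 41.92 kN.
R_Y = 11.15 + 113.3 = 124.5 kN.

R_Y = 124.5 kN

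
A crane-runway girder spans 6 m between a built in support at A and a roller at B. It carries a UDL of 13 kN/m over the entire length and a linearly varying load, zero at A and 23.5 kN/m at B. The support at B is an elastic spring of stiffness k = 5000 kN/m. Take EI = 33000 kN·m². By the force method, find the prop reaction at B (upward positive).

R_B = 62.31 kN

Remove the prop at B; the released (primary) structure is a cantilever built in at A.
Deflection at B on the released cantilever, summing each load's contribution:
  UDL 13: wL⁴/(8EI) = 2106/EI
  triangular load, peak 23.5 at the free end: 11w₀L⁴/(120EI) = 2792/EI
  δ_0 = 4898/EI
Tip deflection under a unit load at B: L³/(3EI) = 72/EI.
With EI = 33000 kN·m²: δ_0 = 0.14842 m and δ_{BB} = 0.002182 m/kN.
Compatibility — the spring shortens by R_B/k under the reaction it provides: δ_0 − R_B·δ_{BB} = R_B/k. With 1/k = 0.0002 m/kN, R_B = δ_0 / (δ_{BB} + 1/k) = 0.14842 / (0.002182 + 0.0002) = 62.31 kN.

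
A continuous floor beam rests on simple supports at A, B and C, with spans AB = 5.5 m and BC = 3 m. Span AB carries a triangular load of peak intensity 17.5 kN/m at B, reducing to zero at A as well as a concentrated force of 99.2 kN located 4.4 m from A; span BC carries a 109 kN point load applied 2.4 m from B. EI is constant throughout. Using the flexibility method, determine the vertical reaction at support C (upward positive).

R_C = 58.95 kN

Release continuity at B by inserting a hinge; the redundant is the internal moment M_B. The primary structure is two simply-supported spans AB and BC.
Rotations at B on the released spans (each span's end-slope, ×1/EI):
  span AB: triangular load, peak 17.5: w₀L³/(45EI) = 64.7/EI
  span AB: point load 99.2 at a = 4.4: Pab(L + a)/(6LEI) = 144/EI
  span BC: point load 109 at a = 2.4: Pab(L + b)/(6LEI) = 31.39/EI
  relative rotation θ_0 = (208.7 + 31.39)/EI = 240.1/EI
A unit hogging moment at B produces rotation L₁/(3EI) + L₂/(3EI) = 2.833/EI.
Compatibility: M_B·(L₁+L₂)/(3EI) = θ_0, giving M_B = 84.75 kN·m (hogging).
Span BC, ΣM about C: R_B^{BC}·3 = 65.4 + 84.75, so R_B^{BC} = 50.05 kN and R_C = 109 − 50.05 = 58.95 kN.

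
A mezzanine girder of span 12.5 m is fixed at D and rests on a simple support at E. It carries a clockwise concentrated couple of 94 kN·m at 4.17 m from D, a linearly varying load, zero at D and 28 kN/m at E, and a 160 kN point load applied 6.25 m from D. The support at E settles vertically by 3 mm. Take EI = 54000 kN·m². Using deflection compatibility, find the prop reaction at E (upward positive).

Remove the prop at E; the released (primary) structure is a cantilever built in at D.
Downward deflection at the released point E due to the loads:
  clockwise couple 94 at a = 4.17: M₀a(2L − a)/(2EI) = 4082/EI
  triangular load, peak 28 at the free end: 11w₀L⁴/(120EI) = 62663/EI
  point load 160 at a = 6.25: Pa²(3L − a)/(6EI) = 32552/EI
  δ_0 = 99297/EI
Flexibility coefficient — unit upward force at E: δ_{EE} = L³/(3EI) = 651/EI.
With EI = 54000 kN·m²: δ_0 = 1.8388 m and δ_{EE} = 0.012056 m/kN.
Compatibility — the beam at E must follow the support down by 0.003 m: δ_0 − R_E·δ_{EE} = 0.003, so R_E = (1.8388 − 0.003)/0.012056 = 152.3 kN.

R_E = 152.3 kN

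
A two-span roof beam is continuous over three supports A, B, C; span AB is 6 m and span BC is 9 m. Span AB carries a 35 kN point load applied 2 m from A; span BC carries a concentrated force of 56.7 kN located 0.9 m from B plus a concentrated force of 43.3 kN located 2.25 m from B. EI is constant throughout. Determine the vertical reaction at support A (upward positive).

R_A = 10.5 kN

Insert a hinge at B; M_B is the redundant, and each span becomes simply supported.
Discontinuity in slope at B on the released structure — sum the simple-span end rotations:
  span AB: point load 35 at a = 2: Pab(L + a)/(6LEI) = 62.22/EI
  span BC: point load 56.7 at a = 0.9: Pab(L + b)/(6LEI) = 130.9/EI
  span BC: point load 43.3 at a = 2.25: Pab(L + b)/(6LEI) = 191.8/EI
  relative rotation θ_0 = (62.22 + 322.7)/EI = 384.9/EI
A unit hogging moment at B produces rotation L₁/(3EI) + L₂/(3EI) = 5/EI.
Compatibility: M_B·(L₁+L₂)/(3EI) = θ_0, giving M_B = 76.98 kN·m (hogging).
Span AB, ΣM about A with M_B applied at B: R_B^{AB}·6 = 70 + 76.98, so R_B^{AB} = 24.5 kN and R_A = 35 − 24.5 = 10.5 kN.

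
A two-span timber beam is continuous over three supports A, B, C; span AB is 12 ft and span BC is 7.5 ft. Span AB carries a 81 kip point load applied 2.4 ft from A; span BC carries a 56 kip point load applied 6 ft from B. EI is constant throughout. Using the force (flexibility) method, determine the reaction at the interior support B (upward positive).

Take M_B as the redundant. Released structure: two simple spans AB and BC with a hinge at B.
Rotations at B on the released spans (each span's end-slope, ×1/EI):
  span AB: point load 81 at a = 2.4: Pab(L + a)/(6LEI) = 373.2/EI
  span BC: point load 56 at a = 6: Pab(L + b)/(6LEI) = 100.8/EI
  relative rotation θ_0 = (373.2 + 100.8)/EI = 474/EI
A unit hogging moment at B produces rotation L₁/(3EI) + L₂/(3EI) = 6.5/EI.
Slope continuity at B: θ_0 = M_B·6.5/EI, so M_B = 474/6.5 = 72.93 kip·ft (hogging).
Span AB, ΣM about A with M_B applied at B: R_B^{AB}·12 = 194.4 + 72.93, so R_B^{AB} = 22.28 kip and R_A = 81 − 22.28 = 58.72 kip.
Span BC, ΣM about C: R_B^{BC}·7.5 = 84 + 72.93, so R_B^{BC} = 20.92 kip and R_C = 56 − 20.92 = 35.08 kip.
R_B = 22.28 + 20.92 = 43.2 kip.

R_B = 43.2 kip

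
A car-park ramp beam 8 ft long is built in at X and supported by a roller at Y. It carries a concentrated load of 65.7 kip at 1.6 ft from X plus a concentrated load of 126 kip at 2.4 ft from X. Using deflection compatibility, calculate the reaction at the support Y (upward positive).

Release the roller at Y. Primary structure: cantilever fixed at X.
Downward deflection at the released point Y due to the loads:
  point load 65.7 at a = 1.6: Pa²(3L − a)/(6EI) = 627.9/EI
  point load 126 at a = 2.4: Pa²(3L − a)/(6EI) = 2613/EI
  δ_0 = 3241/EI
Flexibility coefficient — unit upward force at Y: δ_{YY} = L³/(3EI) = 170.7/EI.
Compatibility at Y: δ_0 − R_Y·δ_{YY} = 0, so R_Y = 3241/170.7 = 18.99 kip.

R_Y = 18.99 kip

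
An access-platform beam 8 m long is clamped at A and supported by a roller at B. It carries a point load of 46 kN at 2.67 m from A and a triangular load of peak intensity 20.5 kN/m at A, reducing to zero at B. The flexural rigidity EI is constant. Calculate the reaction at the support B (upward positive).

R_B = 23.23 kN

Take the reaction at B as the redundant and release it; the primary structure is a cantilever fixed at A.
Downward deflection at the released point B due to the loads:
  point load 46 at a = 2.67: Pa²(3L − a)/(6EI) = 1166/EI
  triangular load, peak 20.5 at the fixed end: w₀L⁴/(30EI) = 2799/EI
  δ_0 = 3965/EI
Flexibility coefficient — unit upward force at B: δ_{BB} = L³/(3EI) = 170.7/EI.
The prop prevents deflection at B: R_B = δ_0/δ_{BB} = 3965/170.7 = 23.23 kN.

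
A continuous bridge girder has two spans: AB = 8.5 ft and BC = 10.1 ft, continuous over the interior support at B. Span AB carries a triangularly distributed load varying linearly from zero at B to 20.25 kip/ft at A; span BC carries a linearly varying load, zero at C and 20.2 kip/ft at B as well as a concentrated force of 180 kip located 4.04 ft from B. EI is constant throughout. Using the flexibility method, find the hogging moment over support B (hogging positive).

M_B = 303.1 kip·ft

Release continuity at B by inserting a hinge; the redundant is the internal moment M_B. The primary structure is two simply-supported spans AB and BC.
Rotations at B on the released spans (each span's end-slope, ×1/EI):
  span AB: triangular load, peak 20.25: 7w₀L³/(360EI) = 241.8/EI
  span BC: triangular load, peak 20.2: w₀L³/(45EI) = 462.5/EI
  span BC: point load 180 at a = 4.04: Pab(L + b)/(6LEI) = 1175/EI
  relative rotation θ_0 = (241.8 + 1638)/EI = 1879/EI
A unit hogging moment at B produces rotation L₁/(3EI) + L₂/(3EI) = 6.2/EI.
Slope continuity at B: θ_0 = M_B·6.2/EI, so M_B = 1879/6.2 = 303.1 kip·ft (hogging).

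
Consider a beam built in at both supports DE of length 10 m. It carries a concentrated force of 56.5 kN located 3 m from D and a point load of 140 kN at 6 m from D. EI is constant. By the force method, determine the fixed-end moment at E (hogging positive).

Release both end moments; the primary structure is a simply-supported span DE with redundants M_D and M_E.
Simple-span end rotations at D and E under the given loads:
  at D: point load 56.5 at a = 3: Pab(L + b)/(6LEI) = 336.2/EI
  at E: point load 56.5 at a = 3: Pab(L + a)/(6LEI) = 257.1/EI
  at D: point load 140 at a = 6: Pab(L + b)/(6LEI) = 784/EI
  at E: point load 140 at a = 6: Pab(L + a)/(6LEI) = 896/EI
  θ_D0 = 1120/EI,  θ_E0 = 1153/EI
Flexibility coefficients: a unit moment at one end gives L/(3EI) there and L/(6EI) at the far end, so f₁₁ = f₂₂ = 3.333/EI and f₁₂ = f₂₁ = 1.667/EI.
Compatibility — zero rotation at each built-in end:
  3.333 M_D + 1.667 M_E = 1120
  1.667 M_D + 3.333 M_E = 1153
Solving the pair gives M_D = 217.5 kN·m and M_E = 237.2 kN·m (hogging).

M_E = 237.2 kN·m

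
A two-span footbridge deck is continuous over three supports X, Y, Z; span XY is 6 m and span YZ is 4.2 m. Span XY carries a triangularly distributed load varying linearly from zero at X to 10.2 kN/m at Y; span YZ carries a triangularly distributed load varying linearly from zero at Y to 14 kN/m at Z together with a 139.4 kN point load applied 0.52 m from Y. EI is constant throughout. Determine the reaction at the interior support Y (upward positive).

R_Y = 170.5 kN

Release continuity at Y by inserting a hinge; the redundant is the internal moment M_Y. The primary structure is two simply-supported spans XY and YZ.
End slopes at the hinge Y, treating each span as simply supported:
  span XY: triangular load, peak 10.2: w₀L³/(45EI) = 48.96/EI
  span YZ: triangular load, peak 14: 7w₀L³/(360EI) = 20.17/EI
  span YZ: point load 139.4 at a = 0.52: Pab(L + b)/(6LEI) = 83.41/EI
  relative rotation θ_0 = (48.96 + 103.6)/EI = 152.5/EI
A unit hogging moment at Y produces rotation L₁/(3EI) + L₂/(3EI) = 3.4/EI.
Slope continuity at Y: θ_0 = M_Y·3.4/EI, so M_Y = 152.5/3.4 = 44.87 kN·m (hogging).
Span XY, ΣM about X with M_Y applied at Y: R_Y^{XY}·6 = 122.4 + 44.87, so R_Y^{XY} = 27.88 kN and R_X = 30.6 − 27.88 = 2.722 kN.
Span YZ, ΣM about Z: R_Y^{YZ}·4.2 = 554.2 + 44.87, so R_Y^{YZ} = 142.6 kN and R_Z = 168.8 − 142.6 = 26.18 kN.
R_Y = 27.88 + 142.6 = 170.5 kN.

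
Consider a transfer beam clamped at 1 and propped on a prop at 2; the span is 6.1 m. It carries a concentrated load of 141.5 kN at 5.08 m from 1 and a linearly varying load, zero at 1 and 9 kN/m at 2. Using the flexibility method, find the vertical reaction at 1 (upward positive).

R_1 = 47.51 kN

Choose R_2 as the redundant. The primary structure is the cantilever fixed at 1.
Primary-structure tip deflection at 2 by superposition:
  point load 141.5 at a = 5.08: Pa²(3L − a)/(6EI) = 8046/EI
  triangular load, peak 9 at the free end: 11w₀L⁴/(120EI) = 1142/EI
  δ_0 = 9188/EI
Flexibility coefficient — unit upward force at 2: δ_{22} = L³/(3EI) = 75.66/EI.
Compatibility at 2: δ_0 − R_2·δ_{22} = 0, so R_2 = 9188/75.66 = 121.4 kN.
Vertical equilibrium: R_1 = ΣP − R_2 = 168.9 − 121.4 = 47.51 kN.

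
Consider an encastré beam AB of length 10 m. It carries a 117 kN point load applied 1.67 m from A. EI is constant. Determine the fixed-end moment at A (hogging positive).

Take the two fixed-end moments M_A, M_B as redundants; the released structure is the simple span AB.
On the primary (simply-supported) span, the end slopes from the loading are:
  at A: point load 117 at a = 1.67: Pab(L + b)/(6LEI) = 497.2/EI
  at B: point load 117 at a = 1.67: Pab(L + a)/(6LEI) = 316.6/EI
  θ_A0 = 497.2/EI,  θ_B0 = 316.6/EI
Flexibility coefficients: a unit moment at one end gives L/(3EI) there and L/(6EI) at the far end, so f₁₁ = f₂₂ = 3.333/EI and f₁₂ = f₂₁ = 1.667/EI.
Compatibility — zero rotation at each built-in end:
  3.333 M_A + 1.667 M_B = 497.2
  1.667 M_A + 3.333 M_B = 316.6
Solving the pair gives M_A = 135.6 kN·m and M_B = 27.18 kN·m (hogging).

M_A = 135.6 kN·m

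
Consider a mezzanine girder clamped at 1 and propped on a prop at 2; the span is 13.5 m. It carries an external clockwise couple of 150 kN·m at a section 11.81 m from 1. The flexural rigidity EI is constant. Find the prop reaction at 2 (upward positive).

Choose R_2 as the redundant. The primary structure is the cantilever fixed at 1.
Primary-structure tip deflection at 2 by superposition:
  clockwise couple 150 at a = 11.81: M₀a(2L − a)/(2EI) = 13455/EI
Flexibility coefficient — unit upward force at 2: δ_{22} = L³/(3EI) = 820.1/EI.
Compatibility at 2: δ_0 − R_2·δ_{22} = 0, so R_2 = 13455/820.1 = 16.41 kN.

R_2 = 16.41 kN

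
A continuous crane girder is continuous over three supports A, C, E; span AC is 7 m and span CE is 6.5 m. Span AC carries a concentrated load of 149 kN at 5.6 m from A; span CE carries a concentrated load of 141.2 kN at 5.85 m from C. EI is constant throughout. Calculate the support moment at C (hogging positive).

Release continuity at C by inserting a hinge; the redundant is the internal moment M_C. The primary structure is two simply-supported spans AC and CE.
Rotations at C on the released spans (each span's end-slope, ×1/EI):
  span AC: point load 149 at a = 5.6: Pab(L + a)/(6LEI) = 350.4/EI
  span CE: point load 141.2 at a = 5.85: Pab(L + b)/(6LEI) = 98.43/EI
  relative rotation θ_0 = (350.4 + 98.43)/EI = 448.9/EI
A unit hogging moment at C produces rotation L₁/(3EI) + L₂/(3EI) = 4.5/EI.
Slope continuity at C: θ_0 = M_C·4.5/EI, so M_C = 448.9/4.5 = 99.75 kN·m (hogging).

M_C = 99.75 kN·m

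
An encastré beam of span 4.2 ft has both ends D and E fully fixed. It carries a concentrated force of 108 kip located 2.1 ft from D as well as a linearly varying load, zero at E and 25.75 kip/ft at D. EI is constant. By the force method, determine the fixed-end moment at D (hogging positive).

M_D = 79.41 kip·ft

Release both end moments; the primary structure is a simply-supported span DE with redundants M_D and M_E.
End rotations of the released simple span under the applied load (×1/EI):
  at D: point load 108 at a = 2.1: Pab(L + b)/(6LEI) = 119.1/EI
  at E: point load 108 at a = 2.1: Pab(L + a)/(6LEI) = 119.1/EI
  at D: triangular load, peak 25.75: w₀L³/(45EI) = 42.39/EI
  at E: triangular load, peak 25.75: 7w₀L³/(360EI) = 37.1/EI
  θ_D0 = 161.5/EI,  θ_E0 = 156.2/EI
Flexibility coefficients: a unit moment at one end gives L/(3EI) there and L/(6EI) at the far end, so f₁₁ = f₂₂ = 1.4/EI and f₁₂ = f₂₁ = 0.7/EI.
Compatibility — zero rotation at each built-in end:
  1.4 M_D + 0.7 M_E = 161.5
  0.7 M_D + 1.4 M_E = 156.2
Solving the pair gives M_D = 79.41 kip·ft and M_E = 71.84 kip·ft (hogging).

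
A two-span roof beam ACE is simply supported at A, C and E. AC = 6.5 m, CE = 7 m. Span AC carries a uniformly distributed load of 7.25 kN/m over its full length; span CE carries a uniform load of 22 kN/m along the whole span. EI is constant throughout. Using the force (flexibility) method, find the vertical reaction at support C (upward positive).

Insert a hinge at C; M_C is the redundant, and each span becomes simply supported.
Discontinuity in slope at C on the released structure — sum the simple-span end rotations:
  span AC: UDL 7.25: wL³/(24EI) = 82.96/EI
  span CE: UDL 22: wL³/(24EI) = 314.4/EI
  relative rotation θ_0 = (82.96 + 314.4)/EI = 397.4/EI
A unit hogging moment at C produces rotation L₁/(3EI) + L₂/(3EI) = 4.5/EI.
Slope continuity at C: θ_0 = M_C·4.5/EI, so M_C = 397.4/4.5 = 88.31 kN·m (hogging).
Span AC, ΣM about A with M_C applied at C: R_C^{AC}·6.5 = 153.2 + 88.31, so R_C^{AC} = 37.15 kN and R_A = 47.12 − 37.15 = 9.977 kN.
Span CE, ΣM about E: R_C^{CE}·7 = 539 + 88.31, so R_C^{CE} = 89.62 kN and R_E = 154 − 89.62 = 64.38 kN.
R_C = 37.15 + 89.62 = 126.8 kN.

R_C = 126.8 kN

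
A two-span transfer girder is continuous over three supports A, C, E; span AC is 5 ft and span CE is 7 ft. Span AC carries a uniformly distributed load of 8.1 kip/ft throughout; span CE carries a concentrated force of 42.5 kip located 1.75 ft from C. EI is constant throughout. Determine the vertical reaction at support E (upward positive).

R_E = 5.051 kip

Release continuity at C by inserting a hinge; the redundant is the internal moment M_C. The primary structure is two simply-supported spans AC and CE.
Rotations at C on the released spans (each span's end-slope, ×1/EI):
  span AC: UDL 8.1: wL³/(24EI) = 42.19/EI
  span CE: point load 42.5 at a = 1.75: Pab(L + b)/(6LEI) = 113.9/EI
  relative rotation θ_0 = (42.19 + 113.9)/EI = 156.1/EI
A unit hogging moment at C produces rotation L₁/(3EI) + L₂/(3EI) = 4/EI.
Slope continuity at C: θ_0 = M_C·4/EI, so M_C = 156.1/4 = 39.02 kip·ft (hogging).
Span CE, ΣM about E: R_C^{CE}·7 = 223.1 + 39.02, so R_C^{CE} = 37.45 kip and R_E = 42.5 − 37.45 = 5.051 kip.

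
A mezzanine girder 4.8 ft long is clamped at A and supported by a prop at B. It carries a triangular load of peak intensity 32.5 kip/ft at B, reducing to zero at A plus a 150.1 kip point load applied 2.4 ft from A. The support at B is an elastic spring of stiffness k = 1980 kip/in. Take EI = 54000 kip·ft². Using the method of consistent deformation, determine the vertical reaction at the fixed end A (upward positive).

Release the roller at B. Primary structure: cantilever fixed at A.
Primary-structure tip deflection at B by superposition:
  triangular load, peak 32.5 at the free end: 11w₀L⁴/(120EI) = 1581/EI
  point load 150.1 at a = 2.4: Pa²(3L − a)/(6EI) = 1729/EI
  δ_0 = 3311/EI
Tip deflection under a unit load at B: L³/(3EI) = 36.86/EI.
With EI = 54000 kip·ft²: δ_0 = 0.061308 ft and δ_{BB} = 0.000683 ft/kip.
Compatibility — the spring shortens by R_B/k under the reaction it provides: δ_0 − R_B·δ_{BB} = R_B/k. With 1/k = 1/(1980×12) ft/kip = 0.000042 ft/kip, R_B = δ_0 / (δ_{BB} + 1/k) = 0.061308 / (0.000683 + 0.000042) = 84.59 kip.
Vertical equilibrium: R_A = ΣP − R_B = 228.1 − 84.59 = 143.5 kip.

R_A = 143.5 kip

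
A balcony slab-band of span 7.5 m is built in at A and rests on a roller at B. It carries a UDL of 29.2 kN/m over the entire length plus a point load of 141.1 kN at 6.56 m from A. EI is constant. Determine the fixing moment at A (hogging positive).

M_A = 270.6 kN·m

Remove the prop at B; the released (primary) structure is a cantilever built in at A.
Deflection at B on the released cantilever, summing each load's contribution:
  UDL 29.2: wL⁴/(8EI) = 11549/EI
  point load 141.1 at a = 6.56: Pa²(3L − a)/(6EI) = 16131/EI
  δ_0 = 27680/EI
Flexibility coefficient — unit upward force at B: δ_{BB} = L³/(3EI) = 140.6/EI.
Compatibility at B: δ_0 − R_B·δ_{BB} = 0, so R_B = 27680/140.6 = 196.8 kN.
Moment equilibrium about A: M_A = Σ(load moments about A) − R_B·L = 1747 − 196.8×7.5 = 270.6 kN·m.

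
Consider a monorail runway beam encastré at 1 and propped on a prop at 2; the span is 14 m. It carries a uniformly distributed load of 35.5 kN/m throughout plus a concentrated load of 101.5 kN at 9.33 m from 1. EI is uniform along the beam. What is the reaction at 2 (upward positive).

R_2 = 239 kN

Take the reaction at 2 as the redundant and release it; the primary structure is a cantilever fixed at 1.
Deflection at 2 on the released cantilever, summing each load's contribution:
  UDL 35.5: wL⁴/(8EI) = 170471/EI
  point load 101.5 at a = 9.33: Pa²(3L − a)/(6EI) = 48109/EI
  δ_0 = 218580/EI
Tip deflection under a unit load at 2: L³/(3EI) = 914.7/EI.
The prop prevents deflection at 2: R_2 = δ_0/δ_{22} = 218580/914.7 = 239 kN.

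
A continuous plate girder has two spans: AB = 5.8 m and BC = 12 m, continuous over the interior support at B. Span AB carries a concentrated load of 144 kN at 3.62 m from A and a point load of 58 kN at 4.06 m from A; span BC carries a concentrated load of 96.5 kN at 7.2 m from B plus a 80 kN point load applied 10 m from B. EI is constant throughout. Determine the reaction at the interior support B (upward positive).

Release continuity at B by inserting a hinge; the redundant is the internal moment M_B. The primary structure is two simply-supported spans AB and BC.
Rotations at B on the released spans (each span's end-slope, ×1/EI):
  span AB: point load 144 at a = 3.62: Pab(L + a)/(6LEI) = 307.6/EI
  span AB: point load 58 at a = 4.06: Pab(L + a)/(6LEI) = 116.1/EI
  span BC: point load 96.5 at a = 7.2: Pab(L + b)/(6LEI) = 778.2/EI
  span BC: point load 80 at a = 10: Pab(L + b)/(6LEI) = 311.1/EI
  relative rotation θ_0 = (423.7 + 1089)/EI = 1513/EI
A unit hogging moment at B produces rotation L₁/(3EI) + L₂/(3EI) = 5.933/EI.
Compatibility: M_B·(L₁+L₂)/(3EI) = θ_0, giving M_B = 255 kN·m (hogging).
Span AB, ΣM about A with M_B applied at B: R_B^{AB}·5.8 = 756.8 + 255, so R_B^{AB} = 174.4 kN and R_A = 202 − 174.4 = 27.56 kN.
Span BC, ΣM about C: R_B^{BC}·12 = 623.2 + 255, so R_B^{BC} = 73.18 kN and R_C = 176.5 − 73.18 = 103.3 kN.
R_B = 174.4 + 73.18 = 247.6 kN.

R_B = 247.6 kN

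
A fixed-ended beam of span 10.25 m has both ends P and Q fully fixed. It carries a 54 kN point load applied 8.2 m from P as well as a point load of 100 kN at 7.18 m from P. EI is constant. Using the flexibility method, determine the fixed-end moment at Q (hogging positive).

Release both end moments; the primary structure is a simply-supported span PQ with redundants M_P and M_Q.
End rotations of the released simple span under the applied load (×1/EI):
  at P: point load 54 at a = 8.2: Pab(L + b)/(6LEI) = 181.5/EI
  at Q: point load 54 at a = 8.2: Pab(L + a)/(6LEI) = 272.3/EI
  at P: point load 100 at a = 7.18: Pab(L + b)/(6LEI) = 477.4/EI
  at Q: point load 100 at a = 7.18: Pab(L + a)/(6LEI) = 624.7/EI
  θ_P0 = 659/EI,  θ_Q0 = 897/EI
Flexibility coefficients: a unit moment at one end gives L/(3EI) there and L/(6EI) at the far end, so f₁₁ = f₂₂ = 3.417/EI and f₁₂ = f₂₁ = 1.708/EI.
Compatibility — zero rotation at each built-in end:
  3.417 M_P + 1.708 M_Q = 659
  1.708 M_P + 3.417 M_Q = 897
Solving the pair gives M_P = 82.12 kN·m and M_Q = 221.5 kN·m (hogging).

M_Q = 221.5 kN·m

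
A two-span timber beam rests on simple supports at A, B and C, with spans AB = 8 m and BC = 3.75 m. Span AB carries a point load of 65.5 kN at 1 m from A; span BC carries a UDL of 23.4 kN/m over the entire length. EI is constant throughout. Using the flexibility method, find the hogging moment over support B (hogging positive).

M_B = 35.08 kN·m

Release continuity at B by inserting a hinge; the redundant is the internal moment M_B. The primary structure is two simply-supported spans AB and BC.
Rotations at B on the released spans (each span's end-slope, ×1/EI):
  span AB: point load 65.5 at a = 1: Pab(L + a)/(6LEI) = 85.97/EI
  span BC: UDL 23.4: wL³/(24EI) = 51.42/EI
  relative rotation θ_0 = (85.97 + 51.42)/EI = 137.4/EI
A unit hogging moment at B produces rotation L₁/(3EI) + L₂/(3EI) = 3.917/EI.
Slope continuity at B: θ_0 = M_B·3.917/EI, so M_B = 137.4/3.917 = 35.08 kN·m (hogging).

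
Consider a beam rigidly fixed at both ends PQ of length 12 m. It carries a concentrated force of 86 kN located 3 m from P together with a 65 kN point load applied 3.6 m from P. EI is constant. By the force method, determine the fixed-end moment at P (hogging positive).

M_P = 259.8 kN·m

Take the two fixed-end moments M_P, M_Q as redundants; the released structure is the simple span PQ.
On the primary (simply-supported) span, the end slopes from the loading are:
  at P: point load 86 at a = 3: Pab(L + b)/(6LEI) = 677.2/EI
  at Q: point load 86 at a = 3: Pab(L + a)/(6LEI) = 483.8/EI
  at P: point load 65 at a = 3.6: Pab(L + b)/(6LEI) = 556.9/EI
  at Q: point load 65 at a = 3.6: Pab(L + a)/(6LEI) = 425.9/EI
  θ_P0 = 1234/EI,  θ_Q0 = 909.6/EI
Flexibility coefficients: a unit moment at one end gives L/(3EI) there and L/(6EI) at the far end, so f₁₁ = f₂₂ = 4/EI and f₁₂ = f₂₁ = 2/EI.
Compatibility — zero rotation at each built-in end:
  4 M_P + 2 M_Q = 1234
  2 M_P + 4 M_Q = 909.6
Solving the pair gives M_P = 259.8 kN·m and M_Q = 97.52 kN·m (hogging).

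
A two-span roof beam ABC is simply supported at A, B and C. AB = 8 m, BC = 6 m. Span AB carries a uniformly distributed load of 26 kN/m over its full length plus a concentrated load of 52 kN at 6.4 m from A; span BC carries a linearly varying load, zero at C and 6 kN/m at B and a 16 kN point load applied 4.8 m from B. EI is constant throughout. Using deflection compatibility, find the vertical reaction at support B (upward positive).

Release continuity at B by inserting a hinge; the redundant is the internal moment M_B. The primary structure is two simply-supported spans AB and BC.
Discontinuity in slope at B on the released structure — sum the simple-span end rotations:
  span AB: UDL 26: wL³/(24EI) = 554.7/EI
  span AB: point load 52 at a = 6.4: Pab(L + a)/(6LEI) = 159.7/EI
  span BC: triangular load, peak 6: w₀L³/(45EI) = 28.8/EI
  span BC: point load 16 at a = 4.8: Pab(L + b)/(6LEI) = 18.43/EI
  relative rotation θ_0 = (714.4 + 47.23)/EI = 761.6/EI
A unit hogging moment at B produces rotation L₁/(3EI) + L₂/(3EI) = 4.667/EI.
Slope continuity at B: θ_0 = M_B·4.667/EI, so M_B = 761.6/4.667 = 163.2 kN·m (hogging).
Span AB, ΣM about A with M_B applied at B: R_B^{AB}·8 = 1165 + 163.2, so R_B^{AB} = 166 kN and R_A = 260 − 166 = 94 kN.
Span BC, ΣM about C: R_B^{BC}·6 = 91.2 + 163.2, so R_B^{BC} = 42.4 kN and R_C = 34 − 42.4 = -8.402 kN.
R_B = 166 + 42.4 = 208.4 kN.

R_B = 208.4 kN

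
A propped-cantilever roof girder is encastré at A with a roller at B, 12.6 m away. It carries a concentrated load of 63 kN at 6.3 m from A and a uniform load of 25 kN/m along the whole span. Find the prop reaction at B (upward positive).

Release the roller at B. Primary structure: cantilever fixed at A.
Free-end deflection of the primary structure under the applied loading (downward +):
  point load 63 at a = 6.3: Pa²(3L − a)/(6EI) = 13127/EI
  UDL 25: wL⁴/(8EI) = 78765/EI
  δ_0 = 91892/EI
Tip deflection under a unit load at B: L³/(3EI) = 666.8/EI.
Compatibility at B: δ_0 − R_B·δ_{BB} = 0, so R_B = 91892/666.8 = 137.8 kN.

R_B = 137.8 kN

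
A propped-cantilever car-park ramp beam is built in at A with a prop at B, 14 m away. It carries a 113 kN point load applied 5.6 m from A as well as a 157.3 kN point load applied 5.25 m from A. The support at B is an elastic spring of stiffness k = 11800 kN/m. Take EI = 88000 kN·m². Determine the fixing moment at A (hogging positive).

Remove the prop at B; the released (primary) structure is a cantilever built in at A.
Free-end deflection of the primary structure under the applied loading (downward +):
  point load 113 at a = 5.6: Pa²(3L − a)/(6EI) = 21498/EI
  point load 157.3 at a = 5.25: Pa²(3L − a)/(6EI) = 26555/EI
  δ_0 = 48054/EI
Flexibility coefficient — unit upward force at B: δ_{BB} = L³/(3EI) = 914.7/EI.
With EI = 88000 kN·m²: δ_0 = 0.54607 m and δ_{BB} = 0.010394 m/kN.
Compatibility — the spring shortens by R_B/k under the reaction it provides: δ_0 − R_B·δ_{BB} = R_B/k. With 1/k = 0.000085 m/kN, R_B = δ_0 / (δ_{BB} + 1/k) = 0.54607 / (0.010394 + 0.000085) = 52.11 kN.
Moment equilibrium about A: M_A = Σ(load moments about A) − R_B·L = 1459 − 52.11×14 = 729.1 kN·m.

M_A = 729.1 kN·m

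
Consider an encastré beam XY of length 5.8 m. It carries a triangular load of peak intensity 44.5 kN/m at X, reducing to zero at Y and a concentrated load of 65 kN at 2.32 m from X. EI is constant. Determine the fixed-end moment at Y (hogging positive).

M_Y = 86.09 kN·m

Release both end moments; the primary structure is a simply-supported span XY with redundants M_X and M_Y.
Simple-span end rotations at X and Y under the given loads:
  at X: triangular load, peak 44.5: w₀L³/(45EI) = 192.9/EI
  at Y: triangular load, peak 44.5: 7w₀L³/(360EI) = 168.8/EI
  at X: point load 65 at a = 2.32: Pab(L + b)/(6LEI) = 139.9/EI
  at Y: point load 65 at a = 2.32: Pab(L + a)/(6LEI) = 122.4/EI
  θ_X0 = 332.9/EI,  θ_Y0 = 291.3/EI
Flexibility coefficients: a unit moment at one end gives L/(3EI) there and L/(6EI) at the far end, so f₁₁ = f₂₂ = 1.933/EI and f₁₂ = f₂₁ = 0.9667/EI.
Compatibility — zero rotation at each built-in end:
  1.933 M_X + 0.9667 M_Y = 332.9
  0.9667 M_X + 1.933 M_Y = 291.3
Solving the pair gives M_X = 129.1 kN·m and M_Y = 86.09 kN·m (hogging).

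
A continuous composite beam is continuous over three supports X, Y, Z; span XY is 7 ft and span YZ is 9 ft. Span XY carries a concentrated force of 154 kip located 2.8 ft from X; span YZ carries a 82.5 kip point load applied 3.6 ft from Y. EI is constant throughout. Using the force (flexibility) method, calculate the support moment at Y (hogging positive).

M_Y = 159.4 kip·ft

Insert a hinge at Y; M_Y is the redundant, and each span becomes simply supported.
End slopes at the hinge Y, treating each span as simply supported:
  span XY: point load 154 at a = 2.8: Pab(L + a)/(6LEI) = 422.6/EI
  span YZ: point load 82.5 at a = 3.6: Pab(L + b)/(6LEI) = 427.7/EI
  relative rotation θ_0 = (422.6 + 427.7)/EI = 850.3/EI
A unit hogging moment at Y produces rotation L₁/(3EI) + L₂/(3EI) = 5.333/EI.
Compatibility: M_Y·(L₁+L₂)/(3EI) = θ_0, giving M_Y = 159.4 kip·ft (hogging).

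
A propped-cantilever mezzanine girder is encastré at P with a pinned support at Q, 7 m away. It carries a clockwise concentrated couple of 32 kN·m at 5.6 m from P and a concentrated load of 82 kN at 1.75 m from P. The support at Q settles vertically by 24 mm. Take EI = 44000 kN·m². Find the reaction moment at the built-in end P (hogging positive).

M_P = 144.7 kN·m

Release the roller at Q. Primary structure: cantilever fixed at P.
Free-end deflection of the primary structure under the applied loading (downward +):
  clockwise couple 32 at a = 5.6: M₀a(2L − a)/(2EI) = 752.6/EI
  point load 82 at a = 1.75: Pa²(3L − a)/(6EI) = 805.7/EI
  δ_0 = 1558/EI
Flexibility coefficient — unit upward force at Q: δ_{QQ} = L³/(3EI) = 114.3/EI.
With EI = 44000 kN·m²: δ_0 = 0.035417 m and δ_{QQ} = 0.002598 m/kN.
Compatibility — the beam at Q must follow the support down by 0.024 m: δ_0 − R_Q·δ_{QQ} = 0.024, so R_Q = (0.035417 − 0.024)/0.002598 = 4.394 kN.
Moment equilibrium about P: M_P = Σ(load moments about P) − R_Q·L = 175.5 − 4.394×7 = 144.7 kN·m.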